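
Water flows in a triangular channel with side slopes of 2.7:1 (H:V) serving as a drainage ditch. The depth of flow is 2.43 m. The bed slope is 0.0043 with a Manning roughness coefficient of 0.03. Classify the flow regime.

subcritical

For a triangular section with side slope z = 2.7: A = zy² = 2.7×2.43² = 15.94 m²; P = 2y√(1+z²) = 2×2.43×2.879 = 13.99 m.
Hydraulic radius R = A/P = 15.94/13.99 = 1.139 m.
V = (1/n) R^(2/3) √S = (1/0.03) × 1.139^(2/3) × √0.0043 = 2.384 m/s. Hydraulic depth D_h = A/T = 15.94/13.12 = 1.215 m.
Froude number Fr = V/√(g·D_h) = 2.384/√(9.81×1.215) = 0.691, which is less than 1, so the flow is subcritical.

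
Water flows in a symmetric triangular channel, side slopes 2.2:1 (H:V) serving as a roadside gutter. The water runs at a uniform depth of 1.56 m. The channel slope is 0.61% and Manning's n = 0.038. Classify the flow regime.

For a triangular section with side slope z = 2.2: A = zy² = 2.2×1.56² = 5.354 m²; P = 2y√(1+z²) = 2×1.56×2.417 = 7.54 m.
Hydraulic radius R = A/P = 5.354/7.54 = 0.7101 m.
V = (1/n) R^(2/3) √S = (1/0.038) × 0.7101^(2/3) × √0.0061 = 1.636 m/s. Hydraulic depth D_h = A/T = 5.354/6.864 = 0.78 m.
Froude number Fr = V/√(g·D_h) = 1.636/√(9.81×0.78) = 0.591, which is less than 1, so the flow is subcritical.

subcritical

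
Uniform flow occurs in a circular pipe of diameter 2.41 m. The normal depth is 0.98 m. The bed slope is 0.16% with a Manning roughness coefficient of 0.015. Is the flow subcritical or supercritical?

For a circular section of diameter D = 2.41 m at depth y = 0.98 m, the central angle is θ = 2 arccos(1 − 2y/D) = 2.766 rad. Then A = (D²/8)(θ − sin θ) = 1.742 m² and P = Dθ/2 = 3.333 m.
Hydraulic radius R = A/P = 1.742/3.333 = 0.5226 m.
V = (1/n) R^(2/3) √S = (1/0.015) × 0.5226^(2/3) × √0.0016 = 1.73 m/s. Hydraulic depth D_h = A/T = 1.742/2.368 = 0.7357 m.
Froude number Fr = V/√(g·D_h) = 1.73/√(9.81×0.7357) = 0.644, which is less than 1, so the flow is subcritical.

subcritical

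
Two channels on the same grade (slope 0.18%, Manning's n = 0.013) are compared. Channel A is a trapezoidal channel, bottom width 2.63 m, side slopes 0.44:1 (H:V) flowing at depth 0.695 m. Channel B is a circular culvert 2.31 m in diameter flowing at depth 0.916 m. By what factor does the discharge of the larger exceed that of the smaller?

1.32

Channel A: With bottom width b = 2.63 m and side slope z = 0.44: A = (b + zy)y = (2.63 + 0.44×0.695)×0.695 = 2.04 m²; P = b + 2y√(1+z²) = 2.63 + 2×0.695×1.093 = 4.149 m. Hydraulic radius R = A/P = 2.04/4.149 = 0.4918 m. Q_A = (1/0.013)·2.04·0.4918^(2/3)·√0.0018 = 4.149 m³/s.
Channel B: For a circular section of diameter D = 2.31 m at depth y = 0.916 m, the central angle is θ = 2 arccos(1 − 2y/D) = 2.725 rad. Then A = (D²/8)(θ − sin θ) = 1.547 m² and P = Dθ/2 = 3.147 m. Hydraulic radius R = A/P = 1.547/3.147 = 0.4917 m. Q_B = (1/0.013)·1.547·0.4917^(2/3)·√0.0018 = 3.146 m³/s.
The larger discharge is 4.149 m³/s and the smaller is 3.146 m³/s; the ratio is 1.32.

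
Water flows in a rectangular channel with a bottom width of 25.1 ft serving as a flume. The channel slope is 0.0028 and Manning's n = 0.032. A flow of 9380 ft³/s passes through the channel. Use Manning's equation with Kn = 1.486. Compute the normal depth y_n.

y_n = 34.6 ft

Manning's equation rearranged: A R^(2/3) = nQ / (1.486·√S) = 0.032 × 9380 / (1.486 × √0.0028) = 3817.
Try y = 40.4 ft: A R^(2/3) = 4573 — too large.
Try y = 25.1 ft: A R^(2/3) = 2596 — too small.
Try y = 34.6 ft: A R^(2/3) = 3816 — ≈ 3817.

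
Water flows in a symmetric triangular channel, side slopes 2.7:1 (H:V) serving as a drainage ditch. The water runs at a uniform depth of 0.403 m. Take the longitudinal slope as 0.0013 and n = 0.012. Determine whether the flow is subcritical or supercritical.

subcritical

For a triangular section with side slope z = 2.7: A = zy² = 2.7×0.403² = 0.4385 m²; P = 2y√(1+z²) = 2×0.403×2.879 = 2.321 m.
Hydraulic radius R = A/P = 0.4385/2.321 = 0.189 m.
V = (1/n) R^(2/3) √S = (1/0.012) × 0.189^(2/3) × √0.0013 = 0.9894 m/s. Hydraulic depth D_h = A/T = 0.4385/2.176 = 0.2015 m.
Froude number Fr = V/√(g·D_h) = 0.9894/√(9.81×0.2015) = 0.704, which is less than 1, so the flow is subcritical.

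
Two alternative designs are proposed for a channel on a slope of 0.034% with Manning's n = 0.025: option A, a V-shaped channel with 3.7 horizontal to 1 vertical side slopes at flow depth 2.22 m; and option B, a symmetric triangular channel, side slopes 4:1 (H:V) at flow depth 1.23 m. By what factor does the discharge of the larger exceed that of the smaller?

Channel A: For a triangular section with side slope z = 3.7: A = zy² = 3.7×2.22² = 18.24 m²; P = 2y√(1+z²) = 2×2.22×3.833 = 17.02 m. Hydraulic radius R = A/P = 18.24/17.02 = 1.072 m. Q_A = (1/0.025)·18.24·1.072^(2/3)·√0.00034 = 14.08 m³/s.
Channel B: For a triangular section with side slope z = 4: A = zy² = 4×1.23² = 6.052 m²; P = 2y√(1+z²) = 2×1.23×4.123 = 10.14 m. Hydraulic radius R = A/P = 6.052/10.14 = 0.5966 m. Q_B = (1/0.025)·6.052·0.5966^(2/3)·√0.00034 = 3.163 m³/s.
The larger discharge is 14.08 m³/s and the smaller is 3.163 m³/s; the ratio is 4.45.

4.45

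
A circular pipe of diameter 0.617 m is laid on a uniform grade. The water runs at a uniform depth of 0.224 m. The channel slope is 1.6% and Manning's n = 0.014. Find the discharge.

For a circular section of diameter D = 0.617 m at depth y = 0.224 m, the central angle is θ = 2 arccos(1 − 2y/D) = 2.587 rad. Then A = (D²/8)(θ − sin θ) = 0.09802 m² and P = Dθ/2 = 0.798 m.
Hydraulic radius R = A/P = 0.09802/0.798 = 0.1228 m.
Manning's equation: Q = (1/n) A R^(2/3) S^(1/2) = (1/0.014) × 0.09802 × 0.1228^(2/3) × 0.016^(1/2) = 0.219 m³/s.

Q = 0.219 m³/s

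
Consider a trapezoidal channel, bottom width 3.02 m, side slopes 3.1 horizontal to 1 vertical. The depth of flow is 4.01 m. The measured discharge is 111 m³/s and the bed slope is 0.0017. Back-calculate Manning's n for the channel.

n = 0.0381

With bottom width b = 3.02 m and side slope z = 3.1: A = (b + zy)y = (3.02 + 3.1×4.01)×4.01 = 61.96 m²; P = b + 2y√(1+z²) = 3.02 + 2×4.01×3.257 = 29.14 m.
Hydraulic radius R = A/P = 61.96/29.14 = 2.126 m.
Rearranging Manning's equation: n = (1/Q) A R^(2/3) S^(1/2) = (1/111) × 61.96 × 2.126^(2/3) × √0.0017 = 0.0381.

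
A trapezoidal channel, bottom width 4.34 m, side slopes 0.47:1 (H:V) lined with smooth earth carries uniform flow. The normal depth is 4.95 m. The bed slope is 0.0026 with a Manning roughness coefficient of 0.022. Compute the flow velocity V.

With bottom width b = 4.34 m and side slope z = 0.47: A = (b + zy)y = (4.34 + 0.47×4.95)×4.95 = 33 m²; P = b + 2y√(1+z²) = 4.34 + 2×4.95×1.105 = 15.28 m.
Hydraulic radius R = A/P = 33/15.28 = 2.16 m.
From Manning's equation, V = (1/n) R^(2/3) S^(1/2) = (1/0.022) × 2.16^(2/3) × 0.0026^(1/2) = 3.87 m/s.

V = 3.87 m/s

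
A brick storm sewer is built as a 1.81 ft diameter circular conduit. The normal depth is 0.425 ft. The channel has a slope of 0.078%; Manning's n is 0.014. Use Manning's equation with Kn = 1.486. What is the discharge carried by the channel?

Q = 0.544 ft³/s

For a circular section of diameter D = 1.81 ft at depth y = 0.425 ft, the central angle is θ = 2 arccos(1 − 2y/D) = 2.023 rad. Then A = (D²/8)(θ − sin θ) = 0.4604 ft² and P = Dθ/2 = 1.831 ft.
Hydraulic radius R = A/P = 0.4604/1.831 = 0.2514 ft.
Manning's equation: Q = (1.486/n) A R^(2/3) S^(1/2) = (1.486/0.014) × 0.4604 × 0.2514^(2/3) × 0.00078^(1/2) = 0.544 ft³/s.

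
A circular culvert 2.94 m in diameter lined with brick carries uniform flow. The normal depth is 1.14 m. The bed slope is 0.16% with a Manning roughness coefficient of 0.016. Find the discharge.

For a circular section of diameter D = 2.94 m at depth y = 1.14 m, the central angle is θ = 2 arccos(1 − 2y/D) = 2.689 rad. Then A = (D²/8)(θ − sin θ) = 2.432 m² and P = Dθ/2 = 3.952 m.
Hydraulic radius R = A/P = 2.432/3.952 = 0.6154 m.
Manning's equation: Q = (1/n) A R^(2/3) S^(1/2) = (1/0.016) × 2.432 × 0.6154^(2/3) × 0.0016^(1/2) = 4.4 m³/s.

Q = 4.4 m³/s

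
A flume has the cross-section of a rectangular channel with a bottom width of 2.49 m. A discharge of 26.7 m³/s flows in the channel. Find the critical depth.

y_c = 2.27 m

For a rectangular channel, critical depth y_c = (q²/g)^(1/3) where q = Q/b = 26.7/2.49 = 10.72 m²/s.
So y_c = (10.72²/9.81)^(1/3) = 2.27 m.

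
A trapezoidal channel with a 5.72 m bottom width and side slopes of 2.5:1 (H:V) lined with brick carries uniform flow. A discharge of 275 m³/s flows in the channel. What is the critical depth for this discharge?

At critical depth, Q² T / (g A³) = 1, i.e. A³/T = Q²/g = 275²/9.81 = 7709.
Try y = 4.31 m: A³/T = 13180 — too large.
Try y = 2.88 m: A³/T = 2561 — too small.
Try y = 3.79 m: A³/T = 7742 — matches.

y_c = 3.79 m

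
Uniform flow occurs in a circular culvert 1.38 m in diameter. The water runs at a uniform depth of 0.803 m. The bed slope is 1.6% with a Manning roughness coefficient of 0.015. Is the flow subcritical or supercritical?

supercritical

For a circular section of diameter D = 1.38 m at depth y = 0.803 m, the central angle is θ = 2 arccos(1 − 2y/D) = 3.471 rad. Then A = (D²/8)(θ − sin θ) = 0.9031 m² and P = Dθ/2 = 2.395 m.
Hydraulic radius R = A/P = 0.9031/2.395 = 0.3771 m.
V = (1/n) R^(2/3) √S = (1/0.015) × 0.3771^(2/3) × √0.016 = 4.402 m/s. Hydraulic depth D_h = A/T = 0.9031/1.361 = 0.6634 m.
Froude number Fr = V/√(g·D_h) = 4.402/√(9.81×0.6634) = 1.73, which is greater than 1, so the flow is supercritical.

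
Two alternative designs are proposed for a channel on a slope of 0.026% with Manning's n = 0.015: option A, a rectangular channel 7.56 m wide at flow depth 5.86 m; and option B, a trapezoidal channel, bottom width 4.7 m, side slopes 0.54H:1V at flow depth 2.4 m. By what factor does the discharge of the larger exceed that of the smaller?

4.25

Channel A: Flow area A = b·y = 7.56 × 5.86 = 44.3 m². Wetted perimeter P = b + 2y = 7.56 + 2×5.86 = 19.28 m. Hydraulic radius R = A/P = 44.3/19.28 = 2.298 m. Q_A = (1/0.015)·44.3·2.298^(2/3)·√0.00026 = 82.93 m³/s.
Channel B: With bottom width b = 4.7 m and side slope z = 0.54: A = (b + zy)y = (4.7 + 0.54×2.4)×2.4 = 14.39 m²; P = b + 2y√(1+z²) = 4.7 + 2×2.4×1.136 = 10.16 m. Hydraulic radius R = A/P = 14.39/10.16 = 1.417 m. Q_B = (1/0.015)·14.39·1.417^(2/3)·√0.00026 = 19.52 m³/s.
The larger discharge is 82.93 m³/s and the smaller is 19.52 m³/s; the ratio is 4.25.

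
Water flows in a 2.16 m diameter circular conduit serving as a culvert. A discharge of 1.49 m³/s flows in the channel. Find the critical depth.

y_c = 0.56 m

At critical depth, Q² T / (g A³) = 1, i.e. A³/T = Q²/g = 1.49²/9.81 = 0.2263.
At y = 0.41 m: A³/T = 0.06696 — too small.
At y = 0.664 m: A³/T = 0.4388 — too large.
At y = 0.56 m: A³/T = 0.2265 — matches.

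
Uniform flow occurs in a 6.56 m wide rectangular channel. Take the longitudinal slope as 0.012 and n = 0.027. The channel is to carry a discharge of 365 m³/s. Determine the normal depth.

y_n = 7.84 m

Manning's equation rearranged: A R^(2/3) = nQ / (1·√S) = 0.027 × 365 / (√0.012) = 89.96.
At y = 5.72 m: A R^(2/3) = 61.23 — too small.
At y = 8.79 m: A R^(2/3) = 103 — too large.
At y = 7.84 m: A R^(2/3) = 89.94 — matches.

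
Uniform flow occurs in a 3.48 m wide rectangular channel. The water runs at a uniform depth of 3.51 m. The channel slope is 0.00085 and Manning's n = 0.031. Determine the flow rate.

Q = 12.7 m³/s

Flow area A = b·y = 3.48 × 3.51 = 12.21 m². Wetted perimeter P = b + 2y = 3.48 + 2×3.51 = 10.5 m.
Hydraulic radius R = A/P = 12.21/10.5 = 1.163 m.
Manning's equation: Q = (1/n) A R^(2/3) S^(1/2) = (1/0.031) × 12.21 × 1.163^(2/3) × 0.00085^(1/2) = 12.7 m³/s.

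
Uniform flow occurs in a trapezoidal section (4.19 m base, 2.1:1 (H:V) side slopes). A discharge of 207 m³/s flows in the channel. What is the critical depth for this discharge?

At critical depth, Q² T / (g A³) = 1, i.e. A³/T = Q²/g = 207²/9.81 = 4368.
At y = 4.13 m: A³/T = 6962 — over.
At y = 3.32 m: A³/T = 2806 — short.
At y = 3.7 m: A³/T = 4392 — matches.

y_c = 3.7 m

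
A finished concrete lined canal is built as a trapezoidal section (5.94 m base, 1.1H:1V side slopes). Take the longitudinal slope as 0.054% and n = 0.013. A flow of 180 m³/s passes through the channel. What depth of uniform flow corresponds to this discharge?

Manning's equation rearranged: A R^(2/3) = nQ / (1·√S) = 0.013 × 180 / (√0.00054) = 100.7.
Trying y = 6.02 m: A R^(2/3) = 163.3 — too large.
Trying y = 4.05 m: A R^(2/3) = 74.23 — too small.
Trying y = 4.73 m: A R^(2/3) = 100.5 — matches.

y_n = 4.73 m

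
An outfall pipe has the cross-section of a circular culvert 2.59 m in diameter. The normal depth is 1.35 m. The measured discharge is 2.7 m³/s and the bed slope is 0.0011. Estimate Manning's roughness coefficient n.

n = 0.026

For a circular section of diameter D = 2.59 m at depth y = 1.35 m, the central angle is θ = 2 arccos(1 − 2y/D) = 3.227 rad. Then A = (D²/8)(θ − sin θ) = 2.777 m² and P = Dθ/2 = 4.178 m.
Hydraulic radius R = A/P = 2.777/4.178 = 0.6645 m.
Rearranging Manning's equation: n = (1/Q) A R^(2/3) S^(1/2) = (1/2.7) × 2.777 × 0.6645^(2/3) × √0.0011 = 0.026.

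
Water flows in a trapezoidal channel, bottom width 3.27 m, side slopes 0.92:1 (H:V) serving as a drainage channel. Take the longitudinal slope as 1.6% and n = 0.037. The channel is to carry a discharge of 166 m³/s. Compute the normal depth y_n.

Manning's equation rearranged: A R^(2/3) = nQ / (1·√S) = 0.037 × 166 / (√0.016) = 48.56.
Try y = 5.21 m: A R^(2/3) = 75.52 — high.
Try y = 4.22 m: A R^(2/3) = 48.67 — matches.

y_n = 4.22 m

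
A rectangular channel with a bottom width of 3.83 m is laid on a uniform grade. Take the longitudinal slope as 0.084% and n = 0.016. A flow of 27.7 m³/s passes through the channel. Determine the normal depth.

y_n = 3.47 m

Manning's equation rearranged: A R^(2/3) = nQ / (1·√S) = 0.016 × 27.7 / (√0.00084) = 15.29.
Try y = 4.29 m: A R^(2/3) = 19.81 — too large.
Try y = 2.95 m: A R^(2/3) = 12.48 — too small.
Try y = 3.47 m: A R^(2/3) = 15.29 — matches.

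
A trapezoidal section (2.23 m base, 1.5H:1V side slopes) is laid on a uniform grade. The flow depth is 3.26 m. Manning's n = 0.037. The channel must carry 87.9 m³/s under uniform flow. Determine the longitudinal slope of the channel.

With bottom width b = 2.23 m and side slope z = 1.5: A = (b + zy)y = (2.23 + 1.5×3.26)×3.26 = 23.21 m²; P = b + 2y√(1+z²) = 2.23 + 2×3.26×1.803 = 13.98 m.
Hydraulic radius R = A/P = 23.21/13.98 = 1.66 m.
From Manning's equation, S = [nQ / (1 A R^(2/3))]² = [0.037 × 87.9 / (1 × 23.21 × 1.66^(2/3))]² = 0.00999.

S = 0.00999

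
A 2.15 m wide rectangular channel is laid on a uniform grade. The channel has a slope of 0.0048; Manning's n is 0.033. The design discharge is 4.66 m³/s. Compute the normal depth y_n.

y_n = 1.43 m

Manning's equation rearranged: A R^(2/3) = nQ / (1·√S) = 0.033 × 4.66 / (√0.0048) = 2.22.
Try y = 1.19 m: A R^(2/3) = 1.748 — low.
Try y = 1.57 m: A R^(2/3) = 2.502 — high.
Try y = 1.43 m: A R^(2/3) = 2.22 — matches.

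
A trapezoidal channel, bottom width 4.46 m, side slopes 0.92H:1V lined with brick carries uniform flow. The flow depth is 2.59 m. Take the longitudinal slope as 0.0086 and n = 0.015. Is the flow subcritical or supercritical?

With bottom width b = 4.46 m and side slope z = 0.92: A = (b + zy)y = (4.46 + 0.92×2.59)×2.59 = 17.72 m²; P = b + 2y√(1+z²) = 4.46 + 2×2.59×1.359 = 11.5 m.
Hydraulic radius R = A/P = 17.72/11.5 = 1.541 m.
V = (1/n) R^(2/3) √S = (1/0.015) × 1.541^(2/3) × √0.0086 = 8.249 m/s. Hydraulic depth D_h = A/T = 17.72/9.226 = 1.921 m.
Froude number Fr = V/√(g·D_h) = 8.249/√(9.81×1.921) = 1.9, which is greater than 1, so the flow is supercritical.

supercritical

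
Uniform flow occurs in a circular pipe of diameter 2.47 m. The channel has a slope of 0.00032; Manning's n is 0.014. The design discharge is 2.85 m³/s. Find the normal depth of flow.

y_n = 1.44 m

Manning's equation rearranged: A R^(2/3) = nQ / (1·√S) = 0.014 × 2.85 / (√0.00032) = 2.23.
Trying y = 0.982 m: A R^(2/3) = 1.158 — short.
Trying y = 1.73 m: A R^(2/3) = 2.911 — over.
Trying y = 1.44 m: A R^(2/3) = 2.233 — close enough.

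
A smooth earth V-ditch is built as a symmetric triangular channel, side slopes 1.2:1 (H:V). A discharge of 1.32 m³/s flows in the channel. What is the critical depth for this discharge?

y_c = 0.756 m

At critical depth, Q² T / (g A³) = 1, i.e. A³/T = Q²/g = 1.32²/9.81 = 0.1776.
Try y = 0.876 m: A³/T = 0.3714 — over.
Try y = 0.655 m: A³/T = 0.0868 — short.
Try y = 0.756 m: A³/T = 0.1778 — close enough.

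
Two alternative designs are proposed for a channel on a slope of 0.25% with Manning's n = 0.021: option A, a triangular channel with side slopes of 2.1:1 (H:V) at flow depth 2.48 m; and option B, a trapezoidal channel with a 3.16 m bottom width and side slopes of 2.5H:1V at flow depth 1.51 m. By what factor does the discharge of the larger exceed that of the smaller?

Channel A: For a triangular section with side slope z = 2.1: A = zy² = 2.1×2.48² = 12.92 m²; P = 2y√(1+z²) = 2×2.48×2.326 = 11.54 m. Hydraulic radius R = A/P = 12.92/11.54 = 1.12 m. Q_A = (1/0.021)·12.92·1.12^(2/3)·√0.0025 = 33.16 m³/s.
Channel B: With bottom width b = 3.16 m and side slope z = 2.5: A = (b + zy)y = (3.16 + 2.5×1.51)×1.51 = 10.47 m²; P = b + 2y√(1+z²) = 3.16 + 2×1.51×2.693 = 11.29 m. Hydraulic radius R = A/P = 10.47/11.29 = 0.9274 m. Q_B = (1/0.021)·10.47·0.9274^(2/3)·√0.0025 = 23.71 m³/s.
The larger discharge is 33.16 m³/s and the smaller is 23.71 m³/s; the ratio is 1.4.

1.4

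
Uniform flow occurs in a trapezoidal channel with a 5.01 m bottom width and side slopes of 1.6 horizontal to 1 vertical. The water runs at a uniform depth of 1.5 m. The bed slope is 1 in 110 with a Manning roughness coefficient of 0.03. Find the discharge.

Q = 36.3 m³/s

With bottom width b = 5.01 m and side slope z = 1.6: A = (b + zy)y = (5.01 + 1.6×1.5)×1.5 = 11.12 m²; P = b + 2y√(1+z²) = 5.01 + 2×1.5×1.887 = 10.67 m.
Hydraulic radius R = A/P = 11.12/10.67 = 1.042 m.
Manning's equation: Q = (1/n) A R^(2/3) S^(1/2) = (1/0.03) × 11.12 × 1.042^(2/3) × 0.009091^(1/2) = 36.3 m³/s.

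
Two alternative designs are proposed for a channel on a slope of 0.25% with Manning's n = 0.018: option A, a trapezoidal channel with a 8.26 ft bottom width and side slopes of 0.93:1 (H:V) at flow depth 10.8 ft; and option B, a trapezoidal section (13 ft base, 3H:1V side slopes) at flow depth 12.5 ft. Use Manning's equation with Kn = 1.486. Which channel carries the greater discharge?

Channel A: With bottom width b = 8.26 ft and side slope z = 0.93: A = (b + zy)y = (8.26 + 0.93×10.8)×10.8 = 197.7 ft²; P = b + 2y√(1+z²) = 8.26 + 2×10.8×1.366 = 37.76 ft. Hydraulic radius R = A/P = 197.7/37.76 = 5.236 ft. Q_A = (1.486/0.018)·197.7·5.236^(2/3)·√0.0025 = 2460 ft³/s.
Channel B: With bottom width b = 13 ft and side slope z = 3: A = (b + zy)y = (13 + 3×12.5)×12.5 = 631.2 ft²; P = b + 2y√(1+z²) = 13 + 2×12.5×3.162 = 92.06 ft. Hydraulic radius R = A/P = 631.2/92.06 = 6.857 ft. Q_B = (1.486/0.018)·631.2·6.857^(2/3)·√0.0025 = 9405 ft³/s.
Q_A = 2460 ft³/s vs Q_B = 9405 ft³/s, so channel B carries more.

channel B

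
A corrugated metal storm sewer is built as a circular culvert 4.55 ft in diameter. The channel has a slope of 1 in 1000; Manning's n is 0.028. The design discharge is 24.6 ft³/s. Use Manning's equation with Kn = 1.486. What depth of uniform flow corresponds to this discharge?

Manning's equation rearranged: A R^(2/3) = nQ / (1.486·√S) = 0.028 × 24.6 / (1.486 × √0.001) = 14.66.
Try y = 3.51 ft: A R^(2/3) = 16.68 — over.
Try y = 2.59 ft: A R^(2/3) = 10.97 — short.
Try y = 3.16 ft: A R^(2/3) = 14.68 — matches.

y_n = 3.16 ft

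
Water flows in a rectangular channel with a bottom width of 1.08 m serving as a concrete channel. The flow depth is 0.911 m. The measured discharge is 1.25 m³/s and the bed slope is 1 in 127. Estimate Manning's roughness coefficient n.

n = 0.034

Flow area A = b·y = 1.08 × 0.911 = 0.9839 m². Wetted perimeter P = b + 2y = 1.08 + 2×0.911 = 2.902 m.
Hydraulic radius R = A/P = 0.9839/2.902 = 0.339 m.
Rearranging Manning's equation: n = (1/Q) A R^(2/3) S^(1/2) = (1/1.25) × 0.9839 × 0.339^(2/3) × √0.007874 = 0.034.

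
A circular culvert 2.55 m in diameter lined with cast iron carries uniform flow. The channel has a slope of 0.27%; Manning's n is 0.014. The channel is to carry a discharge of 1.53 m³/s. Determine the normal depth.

y_n = 0.568 m

Manning's equation rearranged: A R^(2/3) = nQ / (1·√S) = 0.014 × 1.53 / (√0.0027) = 0.4122.
Trying y = 0.693 m: A R^(2/3) = 0.611 — too large.
Trying y = 0.426 m: A R^(2/3) = 0.2295 — too small.
Trying y = 0.568 m: A R^(2/3) = 0.4116 — close enough.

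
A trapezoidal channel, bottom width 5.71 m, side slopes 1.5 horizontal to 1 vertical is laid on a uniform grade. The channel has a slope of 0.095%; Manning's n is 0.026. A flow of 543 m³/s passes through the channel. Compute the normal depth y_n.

Manning's equation rearranged: A R^(2/3) = nQ / (1·√S) = 0.026 × 543 / (√0.00095) = 458.
Trying y = 9.65 m: A R^(2/3) = 555 — too large.
Trying y = 6.31 m: A R^(2/3) = 215 — too small.
Trying y = 8.87 m: A R^(2/3) = 458 — close enough.

y_n = 8.87 m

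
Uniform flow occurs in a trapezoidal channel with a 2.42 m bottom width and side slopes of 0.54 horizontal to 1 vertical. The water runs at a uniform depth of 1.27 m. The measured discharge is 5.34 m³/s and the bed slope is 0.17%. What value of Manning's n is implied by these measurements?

With bottom width b = 2.42 m and side slope z = 0.54: A = (b + zy)y = (2.42 + 0.54×1.27)×1.27 = 3.944 m²; P = b + 2y√(1+z²) = 2.42 + 2×1.27×1.136 = 5.307 m.
Hydraulic radius R = A/P = 3.944/5.307 = 0.7433 m.
Rearranging Manning's equation: n = (1/Q) A R^(2/3) S^(1/2) = (1/5.34) × 3.944 × 0.7433^(2/3) × √0.0017 = 0.025.

n = 0.025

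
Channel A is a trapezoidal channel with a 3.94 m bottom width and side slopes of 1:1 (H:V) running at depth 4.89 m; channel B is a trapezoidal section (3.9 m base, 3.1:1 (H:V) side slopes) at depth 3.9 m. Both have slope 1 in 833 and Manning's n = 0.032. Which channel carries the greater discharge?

channel B

Channel A: With bottom width b = 3.94 m and side slope z = 1: A = (b + zy)y = (3.94 + 1×4.89)×4.89 = 43.18 m²; P = b + 2y√(1+z²) = 3.94 + 2×4.89×1.414 = 17.77 m. Hydraulic radius R = A/P = 43.18/17.77 = 2.43 m. Q_A = (1/0.032)·43.18·2.43^(2/3)·√0.0012 = 84.5 m³/s.
Channel B: With bottom width b = 3.9 m and side slope z = 3.1: A = (b + zy)y = (3.9 + 3.1×3.9)×3.9 = 62.36 m²; P = b + 2y√(1+z²) = 3.9 + 2×3.9×3.257 = 29.31 m. Hydraulic radius R = A/P = 62.36/29.31 = 2.128 m. Q_B = (1/0.032)·62.36·2.128^(2/3)·√0.0012 = 111.7 m³/s.
Q_A = 84.5 m³/s vs Q_B = 111.7 m³/s, so channel B carries more.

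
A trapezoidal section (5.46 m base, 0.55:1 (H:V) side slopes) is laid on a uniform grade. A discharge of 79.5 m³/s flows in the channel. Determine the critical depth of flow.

y_c = 2.55 m

At critical depth, Q² T / (g A³) = 1, i.e. A³/T = Q²/g = 79.5²/9.81 = 644.3.
Try y = 2.04 m: A³/T = 314.2 — short.
Try y = 2.55 m: A³/T = 648.4 — close enough.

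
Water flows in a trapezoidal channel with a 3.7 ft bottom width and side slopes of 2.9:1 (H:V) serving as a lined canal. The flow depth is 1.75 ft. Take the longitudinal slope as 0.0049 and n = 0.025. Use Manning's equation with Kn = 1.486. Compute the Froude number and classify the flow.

subcritical

With bottom width b = 3.7 ft and side slope z = 2.9: A = (b + zy)y = (3.7 + 2.9×1.75)×1.75 = 15.36 ft²; P = b + 2y√(1+z²) = 3.7 + 2×1.75×3.068 = 14.44 ft.
Hydraulic radius R = A/P = 15.36/14.44 = 1.064 ft.
V = (1.486/n) R^(2/3) √S = (1.486/0.025) × 1.064^(2/3) × √0.0049 = 4.336 ft/s. Hydraulic depth D_h = A/T = 15.36/13.85 = 1.109 ft.
Froude number Fr = V/√(g·D_h) = 4.336/√(32.2×1.109) = 0.726, which is less than 1, so the flow is subcritical.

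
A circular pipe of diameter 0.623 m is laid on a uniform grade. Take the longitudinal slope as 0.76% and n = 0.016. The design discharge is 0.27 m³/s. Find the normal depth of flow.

Manning's equation rearranged: A R^(2/3) = nQ / (1·√S) = 0.016 × 0.27 / (√0.0076) = 0.04955.
Trying y = 0.392 m: A R^(2/3) = 0.06367 — high.
Trying y = 0.276 m: A R^(2/3) = 0.03575 — low.
Trying y = 0.334 m: A R^(2/3) = 0.04957 — close enough.

y_n = 0.334 m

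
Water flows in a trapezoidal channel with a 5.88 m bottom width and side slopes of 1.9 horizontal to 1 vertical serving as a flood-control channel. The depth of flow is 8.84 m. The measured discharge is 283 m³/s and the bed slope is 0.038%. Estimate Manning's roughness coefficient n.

With bottom width b = 5.88 m and side slope z = 1.9: A = (b + zy)y = (5.88 + 1.9×8.84)×8.84 = 200.5 m²; P = b + 2y√(1+z²) = 5.88 + 2×8.84×2.147 = 43.84 m.
Hydraulic radius R = A/P = 200.5/43.84 = 4.572 m.
Rearranging Manning's equation: n = (1/Q) A R^(2/3) S^(1/2) = (1/283) × 200.5 × 4.572^(2/3) × √0.00038 = 0.038.

n = 0.038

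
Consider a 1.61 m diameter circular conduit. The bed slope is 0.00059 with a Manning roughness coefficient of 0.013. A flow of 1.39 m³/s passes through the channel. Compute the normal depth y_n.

y_n = 0.965 m

Manning's equation rearranged: A R^(2/3) = nQ / (1·√S) = 0.013 × 1.39 / (√0.00059) = 0.7439.
At y = 1.22 m: A R^(2/3) = 1.024 — high.
At y = 0.817 m: A R^(2/3) = 0.569 — low.
At y = 0.965 m: A R^(2/3) = 0.7444 — close enough.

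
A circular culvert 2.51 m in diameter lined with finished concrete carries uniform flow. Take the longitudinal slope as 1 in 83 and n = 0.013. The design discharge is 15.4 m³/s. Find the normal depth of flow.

y_n = 1.26 m

Manning's equation rearranged: A R^(2/3) = nQ / (1·√S) = 0.013 × 15.4 / (√0.01205) = 1.824.
At y = 1.57 m: A R^(2/3) = 2.594 — high.
At y = 0.918 m: A R^(2/3) = 1.036 — low.
At y = 1.26 m: A R^(2/3) = 1.826 — matches.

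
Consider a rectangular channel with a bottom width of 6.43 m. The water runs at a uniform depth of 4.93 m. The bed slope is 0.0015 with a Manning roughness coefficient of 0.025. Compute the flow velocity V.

Flow area A = b·y = 6.43 × 4.93 = 31.7 m². Wetted perimeter P = b + 2y = 6.43 + 2×4.93 = 16.29 m.
Hydraulic radius R = A/P = 31.7/16.29 = 1.946 m.
From Manning's equation, V = (1/n) R^(2/3) S^(1/2) = (1/0.025) × 1.946^(2/3) × 0.0015^(1/2) = 2.41 m/s.

V = 2.41 m/s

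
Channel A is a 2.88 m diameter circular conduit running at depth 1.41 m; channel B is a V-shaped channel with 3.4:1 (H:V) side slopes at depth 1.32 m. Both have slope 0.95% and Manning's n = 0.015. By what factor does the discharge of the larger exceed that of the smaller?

1.73

Channel A: For a circular section of diameter D = 2.88 m at depth y = 1.41 m, the central angle is θ = 2 arccos(1 − 2y/D) = 3.1 rad. Then A = (D²/8)(θ − sin θ) = 3.171 m² and P = Dθ/2 = 4.464 m. Hydraulic radius R = A/P = 3.171/4.464 = 0.7103 m. Q_A = (1/0.015)·3.171·0.7103^(2/3)·√0.0095 = 16.4 m³/s.
Channel B: For a triangular section with side slope z = 3.4: A = zy² = 3.4×1.32² = 5.924 m²; P = 2y√(1+z²) = 2×1.32×3.544 = 9.356 m. Hydraulic radius R = A/P = 5.924/9.356 = 0.6332 m. Q_B = (1/0.015)·5.924·0.6332^(2/3)·√0.0095 = 28.38 m³/s.
The larger discharge is 28.38 m³/s and the smaller is 16.4 m³/s; the ratio is 1.73.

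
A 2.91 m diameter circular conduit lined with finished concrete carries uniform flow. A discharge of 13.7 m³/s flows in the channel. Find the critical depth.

y_c = 1.62 m

At critical depth, Q² T / (g A³) = 1, i.e. A³/T = Q²/g = 13.7²/9.81 = 19.13.
Try y = 1.34 m: A³/T = 9.225 — too small.
Try y = 1.62 m: A³/T = 19.05 — ≈ 19.13.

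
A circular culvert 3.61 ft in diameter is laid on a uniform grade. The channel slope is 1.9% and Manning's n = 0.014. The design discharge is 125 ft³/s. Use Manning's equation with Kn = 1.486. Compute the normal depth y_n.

y_n = 2.66 ft

Manning's equation rearranged: A R^(2/3) = nQ / (1.486·√S) = 0.014 × 125 / (1.486 × √0.019) = 8.544.
At y = 2.11 ft: A R^(2/3) = 6.167 — short.
At y = 3.2 ft: A R^(2/3) = 10.12 — over.
At y = 2.66 ft: A R^(2/3) = 8.536 — close enough.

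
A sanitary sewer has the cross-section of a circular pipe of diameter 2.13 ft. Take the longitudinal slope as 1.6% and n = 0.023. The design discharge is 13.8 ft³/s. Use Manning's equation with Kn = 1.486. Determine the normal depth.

Manning's equation rearranged: A R^(2/3) = nQ / (1.486·√S) = 0.023 × 13.8 / (1.486 × √0.016) = 1.689.
Trying y = 0.912 ft: A R^(2/3) = 0.8924 — too small.
Trying y = 1.34 ft: A R^(2/3) = 1.689 — matches.

y_n = 1.34 ft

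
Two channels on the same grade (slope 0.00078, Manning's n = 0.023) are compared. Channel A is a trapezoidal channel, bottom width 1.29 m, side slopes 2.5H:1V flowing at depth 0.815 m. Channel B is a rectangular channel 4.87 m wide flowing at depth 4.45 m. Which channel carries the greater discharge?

channel B

Channel A: With bottom width b = 1.29 m and side slope z = 2.5: A = (b + zy)y = (1.29 + 2.5×0.815)×0.815 = 2.712 m²; P = b + 2y√(1+z²) = 1.29 + 2×0.815×2.693 = 5.679 m. Hydraulic radius R = A/P = 2.712/5.679 = 0.4775 m. Q_A = (1/0.023)·2.712·0.4775^(2/3)·√0.00078 = 2.012 m³/s.
Channel B: Flow area A = b·y = 4.87 × 4.45 = 21.67 m². Wetted perimeter P = b + 2y = 4.87 + 2×4.45 = 13.77 m. Hydraulic radius R = A/P = 21.67/13.77 = 1.574 m. Q_B = (1/0.023)·21.67·1.574^(2/3)·√0.00078 = 35.61 m³/s.
Q_A = 2.012 m³/s vs Q_B = 35.61 m³/s, so channel B carries more.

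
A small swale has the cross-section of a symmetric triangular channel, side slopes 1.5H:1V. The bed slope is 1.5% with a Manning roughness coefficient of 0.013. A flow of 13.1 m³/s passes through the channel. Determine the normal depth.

Manning's equation rearranged: A R^(2/3) = nQ / (1·√S) = 0.013 × 13.1 / (√0.015) = 1.39.
At y = 1.05 m: A R^(2/3) = 0.9521 — too small.
At y = 1.35 m: A R^(2/3) = 1.861 — too large.
At y = 1.21 m: A R^(2/3) = 1.39 — matches.

y_n = 1.21 m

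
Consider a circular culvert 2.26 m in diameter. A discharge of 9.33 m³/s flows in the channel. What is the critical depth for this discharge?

y_c = 1.43 m

At critical depth, Q² T / (g A³) = 1, i.e. A³/T = Q²/g = 9.33²/9.81 = 8.873.
Trying y = 1.03 m: A³/T = 2.505 — low.
Trying y = 1.8 m: A³/T = 22.09 — high.
Trying y = 1.43 m: A³/T = 8.792 — matches.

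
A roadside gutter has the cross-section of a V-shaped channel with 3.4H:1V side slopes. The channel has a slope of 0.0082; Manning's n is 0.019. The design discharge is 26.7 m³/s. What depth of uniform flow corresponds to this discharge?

y_n = 1.45 m

Manning's equation rearranged: A R^(2/3) = nQ / (1·√S) = 0.019 × 26.7 / (√0.0082) = 5.602.
Try y = 1.04 m: A R^(2/3) = 2.313 — short.
Try y = 1.45 m: A R^(2/3) = 5.612 — ≈ 5.602.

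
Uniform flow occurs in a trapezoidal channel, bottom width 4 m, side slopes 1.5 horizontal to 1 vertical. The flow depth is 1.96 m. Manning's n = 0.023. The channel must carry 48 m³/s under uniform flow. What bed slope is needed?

With bottom width b = 4 m and side slope z = 1.5: A = (b + zy)y = (4 + 1.5×1.96)×1.96 = 13.6 m²; P = b + 2y√(1+z²) = 4 + 2×1.96×1.803 = 11.07 m.
Hydraulic radius R = A/P = 13.6/11.07 = 1.229 m.
From Manning's equation, S = [nQ / (1 A R^(2/3))]² = [0.023 × 48 / (1 × 13.6 × 1.229^(2/3))]² = 0.005.

S = 0.005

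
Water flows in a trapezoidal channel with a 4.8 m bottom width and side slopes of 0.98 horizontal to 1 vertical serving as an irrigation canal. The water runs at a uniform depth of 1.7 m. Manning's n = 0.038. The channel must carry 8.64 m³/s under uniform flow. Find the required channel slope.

S = 0.000741

With bottom width b = 4.8 m and side slope z = 0.98: A = (b + zy)y = (4.8 + 0.98×1.7)×1.7 = 10.99 m²; P = b + 2y√(1+z²) = 4.8 + 2×1.7×1.4 = 9.56 m.
Hydraulic radius R = A/P = 10.99/9.56 = 1.15 m.
From Manning's equation, S = [nQ / (1 A R^(2/3))]² = [0.038 × 8.64 / (1 × 10.99 × 1.15^(2/3))]² = 0.000741.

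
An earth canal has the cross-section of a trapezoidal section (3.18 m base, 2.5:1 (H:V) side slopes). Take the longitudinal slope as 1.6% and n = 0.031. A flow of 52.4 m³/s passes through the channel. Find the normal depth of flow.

Manning's equation rearranged: A R^(2/3) = nQ / (1·√S) = 0.031 × 52.4 / (√0.016) = 12.84.
Trying y = 1.85 m: A R^(2/3) = 15.37 — high.
Trying y = 1.7 m: A R^(2/3) = 12.83 — close enough.

y_n = 1.7 m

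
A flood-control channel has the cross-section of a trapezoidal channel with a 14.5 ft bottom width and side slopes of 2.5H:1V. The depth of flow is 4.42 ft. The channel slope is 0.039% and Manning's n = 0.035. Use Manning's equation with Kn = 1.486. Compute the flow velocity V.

V = 1.72 ft/s

With bottom width b = 14.5 ft and side slope z = 2.5: A = (b + zy)y = (14.5 + 2.5×4.42)×4.42 = 112.9 ft²; P = b + 2y√(1+z²) = 14.5 + 2×4.42×2.693 = 38.3 ft.
Hydraulic radius R = A/P = 112.9/38.3 = 2.948 ft.
From Manning's equation, V = (1.486/n) R^(2/3) S^(1/2) = (1.486/0.035) × 2.948^(2/3) × 0.00039^(1/2) = 1.72 ft/s.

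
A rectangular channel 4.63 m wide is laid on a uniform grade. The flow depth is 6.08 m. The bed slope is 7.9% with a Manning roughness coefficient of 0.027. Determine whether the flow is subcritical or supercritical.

supercritical

Flow area A = b·y = 4.63 × 6.08 = 28.15 m². Wetted perimeter P = b + 2y = 4.63 + 2×6.08 = 16.79 m.
Hydraulic radius R = A/P = 28.15/16.79 = 1.677 m.
V = (1/n) R^(2/3) √S = (1/0.027) × 1.677^(2/3) × √0.079 = 14.69 m/s. Hydraulic depth D_h = A/T = 28.15/4.63 = 6.08 m.
Froude number Fr = V/√(g·D_h) = 14.69/√(9.81×6.08) = 1.9, which is greater than 1, so the flow is supercritical.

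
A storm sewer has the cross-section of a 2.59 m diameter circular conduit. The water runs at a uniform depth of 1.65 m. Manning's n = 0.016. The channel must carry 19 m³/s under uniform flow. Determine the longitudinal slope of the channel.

For a circular section of diameter D = 2.59 m at depth y = 1.65 m, the central angle is θ = 2 arccos(1 − 2y/D) = 3.697 rad. Then A = (D²/8)(θ − sin θ) = 3.542 m² and P = Dθ/2 = 4.788 m.
Hydraulic radius R = A/P = 3.542/4.788 = 0.7398 m.
From Manning's equation, S = [nQ / (1 A R^(2/3))]² = [0.016 × 19 / (1 × 3.542 × 0.7398^(2/3))]² = 0.011.

S = 0.011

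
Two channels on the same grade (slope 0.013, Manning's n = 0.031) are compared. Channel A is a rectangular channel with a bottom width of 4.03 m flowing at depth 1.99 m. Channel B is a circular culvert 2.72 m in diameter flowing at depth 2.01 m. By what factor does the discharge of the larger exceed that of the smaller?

1.99

Channel A: Flow area A = b·y = 4.03 × 1.99 = 8.02 m². Wetted perimeter P = b + 2y = 4.03 + 2×1.99 = 8.01 m. Hydraulic radius R = A/P = 8.02/8.01 = 1.001 m. Q_A = (1/0.031)·8.02·1.001^(2/3)·√0.013 = 29.52 m³/s.
Channel B: For a circular section of diameter D = 2.72 m at depth y = 2.01 m, the central angle is θ = 2 arccos(1 − 2y/D) = 4.138 rad. Then A = (D²/8)(θ − sin θ) = 4.604 m² and P = Dθ/2 = 5.628 m. Hydraulic radius R = A/P = 4.604/5.628 = 0.818 m. Q_B = (1/0.031)·4.604·0.818^(2/3)·√0.013 = 14.81 m³/s.
The larger discharge is 29.52 m³/s and the smaller is 14.81 m³/s; the ratio is 1.99.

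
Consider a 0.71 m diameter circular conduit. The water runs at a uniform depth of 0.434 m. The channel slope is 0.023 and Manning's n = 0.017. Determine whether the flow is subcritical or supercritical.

supercritical

For a circular section of diameter D = 0.71 m at depth y = 0.434 m, the central angle is θ = 2 arccos(1 − 2y/D) = 3.59 rad. Then A = (D²/8)(θ − sin θ) = 0.2536 m² and P = Dθ/2 = 1.275 m.
Hydraulic radius R = A/P = 0.2536/1.275 = 0.199 m.
V = (1/n) R^(2/3) √S = (1/0.017) × 0.199^(2/3) × √0.023 = 3.04 m/s. Hydraulic depth D_h = A/T = 0.2536/0.6922 = 0.3663 m.
Froude number Fr = V/√(g·D_h) = 3.04/√(9.81×0.3663) = 1.6, which is greater than 1, so the flow is supercritical.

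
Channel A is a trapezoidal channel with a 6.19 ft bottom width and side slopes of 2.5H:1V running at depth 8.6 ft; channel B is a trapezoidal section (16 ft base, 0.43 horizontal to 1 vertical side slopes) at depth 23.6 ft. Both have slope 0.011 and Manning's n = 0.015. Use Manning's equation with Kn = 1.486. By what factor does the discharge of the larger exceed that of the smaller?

4.14

Channel A: With bottom width b = 6.19 ft and side slope z = 2.5: A = (b + zy)y = (6.19 + 2.5×8.6)×8.6 = 238.1 ft²; P = b + 2y√(1+z²) = 6.19 + 2×8.6×2.693 = 52.5 ft. Hydraulic radius R = A/P = 238.1/52.5 = 4.536 ft. Q_A = (1.486/0.015)·238.1·4.536^(2/3)·√0.011 = 6780 ft³/s.
Channel B: With bottom width b = 16 ft and side slope z = 0.43: A = (b + zy)y = (16 + 0.43×23.6)×23.6 = 617.1 ft²; P = b + 2y√(1+z²) = 16 + 2×23.6×1.089 = 67.38 ft. Hydraulic radius R = A/P = 617.1/67.38 = 9.159 ft. Q_B = (1.486/0.015)·617.1·9.159^(2/3)·√0.011 = 28070 ft³/s.
The larger discharge is 28070 ft³/s and the smaller is 6780 ft³/s; the ratio is 4.14.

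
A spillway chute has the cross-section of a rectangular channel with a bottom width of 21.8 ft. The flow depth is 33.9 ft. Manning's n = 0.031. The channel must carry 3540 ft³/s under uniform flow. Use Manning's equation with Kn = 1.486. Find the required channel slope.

S = 0.000599

Flow area A = b·y = 21.8 × 33.9 = 739 ft². Wetted perimeter P = b + 2y = 21.8 + 2×33.9 = 89.6 ft.
Hydraulic radius R = A/P = 739/89.6 = 8.248 ft.
From Manning's equation, S = [nQ / (1.486 A R^(2/3))]² = [0.031 × 3540 / (1.486 × 739 × 8.248^(2/3))]² = 0.000599.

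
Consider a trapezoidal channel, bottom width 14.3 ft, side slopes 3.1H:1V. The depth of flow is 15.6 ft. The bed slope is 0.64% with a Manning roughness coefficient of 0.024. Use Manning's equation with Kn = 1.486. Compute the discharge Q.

With bottom width b = 14.3 ft and side slope z = 3.1: A = (b + zy)y = (14.3 + 3.1×15.6)×15.6 = 977.5 ft²; P = b + 2y√(1+z²) = 14.3 + 2×15.6×3.257 = 115.9 ft.
Hydraulic radius R = A/P = 977.5/115.9 = 8.432 ft.
Manning's equation: Q = (1.486/n) A R^(2/3) S^(1/2) = (1.486/0.024) × 977.5 × 8.432^(2/3) × 0.0064^(1/2) = 20100 ft³/s.

Q = 20100 ft³/s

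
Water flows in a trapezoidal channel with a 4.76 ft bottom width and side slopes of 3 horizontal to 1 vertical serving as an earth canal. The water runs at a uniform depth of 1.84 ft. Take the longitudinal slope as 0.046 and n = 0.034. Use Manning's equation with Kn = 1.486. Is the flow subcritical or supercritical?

supercritical

With bottom width b = 4.76 ft and side slope z = 3: A = (b + zy)y = (4.76 + 3×1.84)×1.84 = 18.92 ft²; P = b + 2y√(1+z²) = 4.76 + 2×1.84×3.162 = 16.4 ft.
Hydraulic radius R = A/P = 18.92/16.4 = 1.154 ft.
V = (1.486/n) R^(2/3) √S = (1.486/0.034) × 1.154^(2/3) × √0.046 = 10.31 ft/s. Hydraulic depth D_h = A/T = 18.92/15.8 = 1.197 ft.
Froude number Fr = V/√(g·D_h) = 10.31/√(32.2×1.197) = 1.66, which is greater than 1, so the flow is supercritical.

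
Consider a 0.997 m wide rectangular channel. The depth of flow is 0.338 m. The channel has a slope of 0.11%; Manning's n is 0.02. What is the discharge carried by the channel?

Q = 0.192 m³/s

Flow area A = b·y = 0.997 × 0.338 = 0.337 m². Wetted perimeter P = b + 2y = 0.997 + 2×0.338 = 1.673 m.
Hydraulic radius R = A/P = 0.337/1.673 = 0.2014 m.
Manning's equation: Q = (1/n) A R^(2/3) S^(1/2) = (1/0.02) × 0.337 × 0.2014^(2/3) × 0.0011^(1/2) = 0.192 m³/s.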